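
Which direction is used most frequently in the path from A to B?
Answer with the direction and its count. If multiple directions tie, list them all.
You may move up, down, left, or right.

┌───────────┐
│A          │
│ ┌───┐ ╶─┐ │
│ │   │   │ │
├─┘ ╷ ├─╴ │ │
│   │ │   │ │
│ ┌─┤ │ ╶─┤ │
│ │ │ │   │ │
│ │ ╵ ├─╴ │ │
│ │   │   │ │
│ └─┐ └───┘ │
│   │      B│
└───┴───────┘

Directions: right, right, right, right, right, down, down, down, down, down
Counts: {'right': 5, 'down': 5}
Most common: down and right (tied at 5 times each)

Solution:

┌───────────┐
│A → → → → ↓│
│ ┌───┐ ╶─┐ │
│ │   │   │↓│
├─┘ ╷ ├─╴ │ │
│   │ │   │↓│
│ ┌─┤ │ ╶─┤ │
│ │ │ │   │↓│
│ │ ╵ ├─╴ │ │
│ │   │   │↓│
│ └─┐ └───┘ │
│   │      B│
└───┴───────┘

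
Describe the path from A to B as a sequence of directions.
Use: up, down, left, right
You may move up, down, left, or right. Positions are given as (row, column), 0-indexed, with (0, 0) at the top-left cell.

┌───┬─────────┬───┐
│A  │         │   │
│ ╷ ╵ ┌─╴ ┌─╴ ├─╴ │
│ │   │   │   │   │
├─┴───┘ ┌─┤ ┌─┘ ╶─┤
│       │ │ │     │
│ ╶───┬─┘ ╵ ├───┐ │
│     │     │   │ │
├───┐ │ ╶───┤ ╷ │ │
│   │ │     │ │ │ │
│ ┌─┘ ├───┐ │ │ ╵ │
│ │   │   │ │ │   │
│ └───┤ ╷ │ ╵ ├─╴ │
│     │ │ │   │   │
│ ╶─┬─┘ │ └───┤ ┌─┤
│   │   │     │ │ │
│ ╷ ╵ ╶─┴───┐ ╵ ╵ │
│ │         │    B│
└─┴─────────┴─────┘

Finding the path and converting it to directions:
Path through cells: (0,0) → (0,1) → (1,1) → (1,2) → (0,2) → (0,3) → (0,4) → (0,5) → (0,6) → (1,6) → (1,5) → (2,5) → (3,5) → (3,4) → (3,3) → (4,3) → (4,4) → (4,5) → (5,5) → (6,5) → (6,6) → (5,6) → (4,6) → (3,6) → (3,7) → (4,7) → (5,7) → (5,8) → (6,8) → (6,7) → (7,7) → (8,7) → (8,8)
Directions: right, down, right, up, right, right, right, right, down, left, down, down, left, left, down, right, right, down, down, right, up, up, up, right, down, down, right, down, left, down, down, right

Solution:

┌───┬─────────┬───┐
│A ↓│↱ → → → ↓│   │
│ ╷ ╵ ┌─╴ ┌─╴ ├─╴ │
│ │↳ ↑│   │↓ ↲│   │
├─┴───┘ ┌─┤ ┌─┘ ╶─┤
│       │ │↓│     │
│ ╶───┬─┘ ╵ ├───┐ │
│     │↓ ← ↲│↱ ↓│ │
├───┐ │ ╶───┤ ╷ │ │
│   │ │↳ → ↓│↑│↓│ │
│ ┌─┘ ├───┐ │ │ ╵ │
│ │   │   │↓│↑│↳ ↓│
│ └───┤ ╷ │ ╵ ├─╴ │
│     │ │ │↳ ↑│↓ ↲│
│ ╶─┬─┘ │ └───┤ ┌─┤
│   │   │     │↓│ │
│ ╷ ╵ ╶─┴───┐ ╵ ╵ │
│ │         │  ↳ B│
└─┴─────────┴─────┘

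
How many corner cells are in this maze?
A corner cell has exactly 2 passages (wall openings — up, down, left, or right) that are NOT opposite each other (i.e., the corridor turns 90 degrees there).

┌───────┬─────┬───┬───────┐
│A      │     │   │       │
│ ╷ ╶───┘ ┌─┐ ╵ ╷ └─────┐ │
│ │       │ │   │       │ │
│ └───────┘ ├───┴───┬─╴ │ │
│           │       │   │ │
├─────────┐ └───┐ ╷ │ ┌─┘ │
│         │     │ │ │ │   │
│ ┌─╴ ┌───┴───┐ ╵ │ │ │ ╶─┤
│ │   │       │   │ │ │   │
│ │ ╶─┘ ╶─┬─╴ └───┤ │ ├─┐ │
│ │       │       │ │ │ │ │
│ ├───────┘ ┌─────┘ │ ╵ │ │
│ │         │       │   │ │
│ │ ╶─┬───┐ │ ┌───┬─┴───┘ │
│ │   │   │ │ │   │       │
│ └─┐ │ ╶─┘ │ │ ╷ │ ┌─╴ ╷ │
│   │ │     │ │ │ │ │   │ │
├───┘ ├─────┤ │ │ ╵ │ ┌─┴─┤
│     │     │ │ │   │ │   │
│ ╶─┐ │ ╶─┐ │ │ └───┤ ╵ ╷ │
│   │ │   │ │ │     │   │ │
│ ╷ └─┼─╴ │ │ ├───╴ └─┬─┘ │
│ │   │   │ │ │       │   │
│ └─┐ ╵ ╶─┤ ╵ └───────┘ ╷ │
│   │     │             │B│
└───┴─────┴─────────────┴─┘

Counting corner cells (2 non-opposite passages):
Total corners: 70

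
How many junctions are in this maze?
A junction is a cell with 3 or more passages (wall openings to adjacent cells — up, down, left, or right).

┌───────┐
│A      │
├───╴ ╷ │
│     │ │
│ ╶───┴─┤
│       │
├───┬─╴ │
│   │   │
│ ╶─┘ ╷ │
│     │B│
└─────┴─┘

Checking each cell for number of passages:

Junctions found (3+ passages):
  (0, 2): 3 passages
  (3, 3): 3 passages
Total junctions: 2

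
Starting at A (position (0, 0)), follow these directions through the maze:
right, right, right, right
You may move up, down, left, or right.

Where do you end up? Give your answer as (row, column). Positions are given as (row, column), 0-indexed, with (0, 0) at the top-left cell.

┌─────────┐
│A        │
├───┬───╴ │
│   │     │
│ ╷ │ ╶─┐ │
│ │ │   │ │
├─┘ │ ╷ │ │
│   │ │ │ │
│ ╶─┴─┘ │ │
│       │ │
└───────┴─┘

Following directions step by step:
Start: (0, 0)
  right: (0, 0) → (0, 1)
  right: (0, 1) → (0, 2)
  right: (0, 2) → (0, 3)
  right: (0, 3) → (0, 4)
Final position: (0, 4)

Path taken:

┌─────────┐
│A → → → B│
├───┬───╴ │
│   │     │
│ ╷ │ ╶─┐ │
│ │ │   │ │
├─┘ │ ╷ │ │
│   │ │ │ │
│ ╶─┴─┘ │ │
│       │ │
└───────┴─┘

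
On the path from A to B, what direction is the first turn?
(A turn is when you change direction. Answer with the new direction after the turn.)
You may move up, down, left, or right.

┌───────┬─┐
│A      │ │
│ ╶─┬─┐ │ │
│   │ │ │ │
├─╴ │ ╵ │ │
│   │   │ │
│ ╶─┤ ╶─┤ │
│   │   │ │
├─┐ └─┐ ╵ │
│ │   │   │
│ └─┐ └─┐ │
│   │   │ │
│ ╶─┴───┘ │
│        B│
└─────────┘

Directions: right, right, right, down, down, left, down, right, down, right, down, down
First turn direction: down

Solution:

┌───────┬─┐
│A → → ↓│ │
│ ╶─┬─┐ │ │
│   │ │↓│ │
├─╴ │ ╵ │ │
│   │↓ ↲│ │
│ ╶─┤ ╶─┤ │
│   │↳ ↓│ │
├─┐ └─┐ ╵ │
│ │   │↳ ↓│
│ └─┐ └─┐ │
│   │   │↓│
│ ╶─┴───┘ │
│        B│
└─────────┘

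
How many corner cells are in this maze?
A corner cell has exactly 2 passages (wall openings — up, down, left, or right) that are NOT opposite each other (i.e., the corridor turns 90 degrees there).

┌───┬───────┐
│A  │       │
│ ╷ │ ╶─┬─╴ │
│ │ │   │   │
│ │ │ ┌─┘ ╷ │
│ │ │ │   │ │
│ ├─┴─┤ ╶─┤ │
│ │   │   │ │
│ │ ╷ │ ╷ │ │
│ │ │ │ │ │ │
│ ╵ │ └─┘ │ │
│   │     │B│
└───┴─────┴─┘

Counting corner cells (2 non-opposite passages):
Total corners: 14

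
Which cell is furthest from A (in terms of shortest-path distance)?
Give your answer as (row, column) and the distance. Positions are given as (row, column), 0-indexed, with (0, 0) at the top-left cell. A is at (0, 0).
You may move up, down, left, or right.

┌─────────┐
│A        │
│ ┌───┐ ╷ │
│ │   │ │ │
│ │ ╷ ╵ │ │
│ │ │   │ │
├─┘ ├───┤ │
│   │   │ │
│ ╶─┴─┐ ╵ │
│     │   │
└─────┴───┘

Computing BFS distances from A to all cells:
Furthest cell: (4, 2)
Distance: 14 steps

Path from A to the furthest cell:

┌─────────┐
│A → → ↓  │
│ ┌───┐ ╷ │
│ │↓ ↰│↓│ │
│ │ ╷ ╵ │ │
│ │↓│↑ ↲│ │
├─┘ ├───┤ │
│↓ ↲│   │ │
│ ╶─┴─┐ ╵ │
│↳ → B│   │
└─────┴───┘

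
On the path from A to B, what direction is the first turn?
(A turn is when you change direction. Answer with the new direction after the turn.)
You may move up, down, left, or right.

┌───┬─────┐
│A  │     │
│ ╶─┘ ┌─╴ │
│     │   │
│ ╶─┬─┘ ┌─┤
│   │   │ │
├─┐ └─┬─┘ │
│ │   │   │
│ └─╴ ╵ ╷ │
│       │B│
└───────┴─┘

Directions: down, down, right, down, right, down, right, up, right, down
First turn direction: right

Solution:

┌───┬─────┐
│A  │     │
│ ╶─┘ ┌─╴ │
│↓    │   │
│ ╶─┬─┘ ┌─┤
│↳ ↓│   │ │
├─┐ └─┬─┘ │
│ │↳ ↓│↱ ↓│
│ └─╴ ╵ ╷ │
│    ↳ ↑│B│
└───────┴─┘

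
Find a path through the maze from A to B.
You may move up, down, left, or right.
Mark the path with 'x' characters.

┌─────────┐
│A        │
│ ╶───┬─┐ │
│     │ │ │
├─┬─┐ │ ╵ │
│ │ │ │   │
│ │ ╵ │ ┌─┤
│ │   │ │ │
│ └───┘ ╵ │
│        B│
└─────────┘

Finding the shortest path through the maze:
Path length: 10 steps
Directions: right → right → right → right → down → down → left → down → down → right

Solution:

┌─────────┐
│A x x x x│
│ ╶───┬─┐ │
│     │ │x│
├─┬─┐ │ ╵ │
│ │ │ │x x│
│ │ ╵ │ ┌─┤
│ │   │x│ │
│ └───┘ ╵ │
│      x B│
└─────────┘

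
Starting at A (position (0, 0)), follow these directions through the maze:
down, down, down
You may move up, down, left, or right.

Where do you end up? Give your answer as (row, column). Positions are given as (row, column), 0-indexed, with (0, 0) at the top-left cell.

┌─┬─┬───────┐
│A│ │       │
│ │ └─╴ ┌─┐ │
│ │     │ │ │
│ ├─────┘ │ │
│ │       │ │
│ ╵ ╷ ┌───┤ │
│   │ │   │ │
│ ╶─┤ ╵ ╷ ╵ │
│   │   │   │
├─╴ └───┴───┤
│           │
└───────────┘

Following directions step by step:
Start: (0, 0)
  down: (0, 0) → (1, 0)
  down: (1, 0) → (2, 0)
  down: (2, 0) → (3, 0)
Final position: (3, 0)

Path taken:

┌─┬─┬───────┐
│A│ │       │
│ │ └─╴ ┌─┐ │
│↓│     │ │ │
│ ├─────┘ │ │
│↓│       │ │
│ ╵ ╷ ┌───┤ │
│B  │ │   │ │
│ ╶─┤ ╵ ╷ ╵ │
│   │   │   │
├─╴ └───┴───┤
│           │
└───────────┘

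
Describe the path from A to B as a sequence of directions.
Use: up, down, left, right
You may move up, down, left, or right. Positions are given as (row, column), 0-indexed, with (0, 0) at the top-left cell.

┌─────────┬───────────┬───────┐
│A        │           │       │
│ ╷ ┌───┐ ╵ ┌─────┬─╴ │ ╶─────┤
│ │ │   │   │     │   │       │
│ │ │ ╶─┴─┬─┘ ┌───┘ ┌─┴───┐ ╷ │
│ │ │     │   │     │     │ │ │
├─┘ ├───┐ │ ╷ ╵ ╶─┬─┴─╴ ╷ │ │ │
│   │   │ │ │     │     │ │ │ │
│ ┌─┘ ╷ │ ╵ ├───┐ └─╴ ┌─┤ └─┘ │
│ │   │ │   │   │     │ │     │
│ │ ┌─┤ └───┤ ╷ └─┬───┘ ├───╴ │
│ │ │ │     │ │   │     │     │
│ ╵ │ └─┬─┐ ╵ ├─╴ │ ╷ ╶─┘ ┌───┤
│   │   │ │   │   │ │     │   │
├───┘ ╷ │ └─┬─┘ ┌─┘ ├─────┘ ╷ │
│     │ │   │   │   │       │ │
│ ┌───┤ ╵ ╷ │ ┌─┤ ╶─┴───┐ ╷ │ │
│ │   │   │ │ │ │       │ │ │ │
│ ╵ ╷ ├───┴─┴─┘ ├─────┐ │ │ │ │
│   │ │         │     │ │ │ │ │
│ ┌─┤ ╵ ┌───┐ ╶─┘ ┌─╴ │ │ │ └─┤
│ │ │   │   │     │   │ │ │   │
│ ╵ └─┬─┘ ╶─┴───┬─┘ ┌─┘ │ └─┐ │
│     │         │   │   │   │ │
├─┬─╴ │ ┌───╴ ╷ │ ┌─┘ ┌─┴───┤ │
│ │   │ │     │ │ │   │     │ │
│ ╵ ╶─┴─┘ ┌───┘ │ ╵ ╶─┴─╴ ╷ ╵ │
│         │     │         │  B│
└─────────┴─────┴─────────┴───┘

Finding the path and converting it to directions:
Path through cells: (0,0) → (0,1) → (0,2) → (0,3) → (0,4) → (1,4) → (1,5) → (0,5) → (0,6) → (0,7) → (0,8) → (0,9) → (0,10) → (1,10) → (1,9) → (2,9) → (2,8) → (2,7) → (3,7) → (3,8) → (4,8) → (4,9) → (4,10) → (3,10) → (3,11) → (2,11) → (2,12) → (3,12) → (4,12) → (4,13) → (4,14) → (5,14) → (5,13) → (5,12) → (6,12) → (6,11) → (6,10) → (5,10) → (5,9) → (6,9) → (7,9) → (7,8) → (8,8) → (8,9) → (8,10) → (8,11) → (9,11) → (10,11) → (11,11) → (11,10) → (12,10) → (12,9) → (13,9) → (13,10) → (13,11) → (13,12) → (12,12) → (12,13) → (13,13) → (13,14)
Directions: right, right, right, right, down, right, up, right, right, right, right, right, down, left, down, left, left, down, right, down, right, right, up, right, up, right, down, down, right, right, down, left, left, down, left, left, up, left, down, down, left, down, right, right, right, down, down, down, left, down, left, down, right, right, right, up, right, down, right

Solution:

┌─────────┬───────────┬───────┐
│A → → → ↓│↱ → → → → ↓│       │
│ ╷ ┌───┐ ╵ ┌─────┬─╴ │ ╶─────┤
│ │ │   │↳ ↑│     │↓ ↲│       │
│ │ │ ╶─┴─┬─┘ ┌───┘ ┌─┴───┐ ╷ │
│ │ │     │   │↓ ← ↲│  ↱ ↓│ │ │
├─┘ ├───┐ │ ╷ ╵ ╶─┬─┴─╴ ╷ │ │ │
│   │   │ │ │  ↳ ↓│  ↱ ↑│↓│ │ │
│ ┌─┘ ╷ │ ╵ ├───┐ └─╴ ┌─┤ └─┘ │
│ │   │ │   │   │↳ → ↑│ │↳ → ↓│
│ │ ┌─┤ └───┤ ╷ └─┬───┘ ├───╴ │
│ │ │ │     │ │   │↓ ↰  │↓ ← ↲│
│ ╵ │ └─┬─┐ ╵ ├─╴ │ ╷ ╶─┘ ┌───┤
│   │   │ │   │   │↓│↑ ← ↲│   │
├───┘ ╷ │ └─┬─┘ ┌─┘ ├─────┘ ╷ │
│     │ │   │   │↓ ↲│       │ │
│ ┌───┤ ╵ ╷ │ ┌─┤ ╶─┴───┐ ╷ │ │
│ │   │   │ │ │ │↳ → → ↓│ │ │ │
│ ╵ ╷ ├───┴─┴─┘ ├─────┐ │ │ │ │
│   │ │         │     │↓│ │ │ │
│ ┌─┤ ╵ ┌───┐ ╶─┘ ┌─╴ │ │ │ └─┤
│ │ │   │   │     │   │↓│ │   │
│ ╵ └─┬─┘ ╶─┴───┬─┘ ┌─┘ │ └─┐ │
│     │         │   │↓ ↲│   │ │
├─┬─╴ │ ┌───╴ ╷ │ ┌─┘ ┌─┴───┤ │
│ │   │ │     │ │ │↓ ↲│  ↱ ↓│ │
│ ╵ ╶─┴─┘ ┌───┘ │ ╵ ╶─┴─╴ ╷ ╵ │
│         │     │  ↳ → → ↑│↳ B│
└─────────┴─────┴─────────┴───┘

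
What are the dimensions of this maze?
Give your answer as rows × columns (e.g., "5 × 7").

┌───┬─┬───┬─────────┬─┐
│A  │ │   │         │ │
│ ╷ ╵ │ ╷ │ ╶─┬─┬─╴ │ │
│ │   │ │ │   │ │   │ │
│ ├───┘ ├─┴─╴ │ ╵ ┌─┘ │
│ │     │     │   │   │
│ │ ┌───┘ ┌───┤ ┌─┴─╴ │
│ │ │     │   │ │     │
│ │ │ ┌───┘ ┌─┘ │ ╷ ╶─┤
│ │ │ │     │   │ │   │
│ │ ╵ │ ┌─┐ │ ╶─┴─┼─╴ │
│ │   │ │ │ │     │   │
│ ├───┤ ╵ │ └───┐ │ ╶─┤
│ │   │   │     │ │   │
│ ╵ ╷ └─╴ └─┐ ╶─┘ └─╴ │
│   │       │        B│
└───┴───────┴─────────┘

Counting the maze dimensions:
Rows (vertical): 8
Columns (horizontal): 11
Dimensions: 8 × 11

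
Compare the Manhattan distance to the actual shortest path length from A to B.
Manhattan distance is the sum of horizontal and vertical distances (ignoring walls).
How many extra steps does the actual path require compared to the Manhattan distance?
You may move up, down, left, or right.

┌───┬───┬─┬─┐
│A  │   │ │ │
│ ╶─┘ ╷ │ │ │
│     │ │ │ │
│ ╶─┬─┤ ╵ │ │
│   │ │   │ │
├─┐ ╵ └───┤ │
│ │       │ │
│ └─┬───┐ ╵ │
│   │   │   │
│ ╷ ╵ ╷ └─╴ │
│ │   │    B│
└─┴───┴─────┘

Manhattan distance: |5 - 0| + |5 - 0| = 10
Actual path length: 10
Extra steps: 10 - 10 = 0

Solution:

┌───┬───┬─┬─┐
│A  │   │ │ │
│ ╶─┘ ╷ │ │ │
│↓    │ │ │ │
│ ╶─┬─┤ ╵ │ │
│↳ ↓│ │   │ │
├─┐ ╵ └───┤ │
│ │↳ → → ↓│ │
│ └─┬───┐ ╵ │
│   │   │↳ ↓│
│ ╷ ╵ ╷ └─╴ │
│ │   │    B│
└─┴───┴─────┘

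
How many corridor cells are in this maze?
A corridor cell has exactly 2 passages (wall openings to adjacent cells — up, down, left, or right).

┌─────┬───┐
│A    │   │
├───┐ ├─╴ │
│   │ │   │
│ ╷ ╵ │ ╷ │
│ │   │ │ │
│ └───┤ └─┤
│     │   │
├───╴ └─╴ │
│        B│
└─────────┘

Counting cells with exactly 2 passages:
Total corridor cells: 19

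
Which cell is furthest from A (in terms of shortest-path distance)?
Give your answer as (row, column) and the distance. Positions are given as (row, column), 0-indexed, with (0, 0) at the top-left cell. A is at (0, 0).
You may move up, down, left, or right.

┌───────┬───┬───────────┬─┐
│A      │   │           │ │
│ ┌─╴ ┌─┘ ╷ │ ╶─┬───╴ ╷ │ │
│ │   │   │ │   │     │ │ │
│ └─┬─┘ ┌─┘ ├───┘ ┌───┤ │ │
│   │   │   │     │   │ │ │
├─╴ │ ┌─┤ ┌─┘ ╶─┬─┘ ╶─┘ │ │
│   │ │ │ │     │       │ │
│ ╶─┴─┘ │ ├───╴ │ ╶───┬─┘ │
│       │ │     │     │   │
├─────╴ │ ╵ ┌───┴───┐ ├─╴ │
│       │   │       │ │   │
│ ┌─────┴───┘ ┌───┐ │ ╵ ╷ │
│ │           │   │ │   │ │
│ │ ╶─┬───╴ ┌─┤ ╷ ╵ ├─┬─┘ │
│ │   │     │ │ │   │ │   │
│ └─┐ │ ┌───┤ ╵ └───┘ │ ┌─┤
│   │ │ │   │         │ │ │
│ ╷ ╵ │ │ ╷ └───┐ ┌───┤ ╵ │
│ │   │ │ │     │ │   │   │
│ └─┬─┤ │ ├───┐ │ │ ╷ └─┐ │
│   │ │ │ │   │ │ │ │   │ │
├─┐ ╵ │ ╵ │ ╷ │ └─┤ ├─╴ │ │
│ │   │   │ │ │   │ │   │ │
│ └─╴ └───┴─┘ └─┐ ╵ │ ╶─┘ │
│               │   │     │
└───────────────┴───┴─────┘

Computing BFS distances from A to all cells:
Furthest cell: (3, 2)
Distance: 107 steps

Path from A to the furthest cell:

┌───────┬───┬───────────┬─┐
│A      │↓ ↰│        ↓ ↰│ │
│ ┌─╴ ┌─┘ ╷ │ ╶─┬───╴ ╷ │ │
│↓│   │↓ ↲│↑│   │↓ ← ↲│↑│ │
│ └─┬─┘ ┌─┘ ├───┘ ┌───┤ │ │
│↳ ↓│↓ ↲│↱ ↑│↓ ← ↲│   │↑│ │
├─╴ │ ┌─┤ ┌─┘ ╶─┬─┘ ╶─┘ │ │
│↓ ↲│B│ │↑│  ↳ ↓│↱ → → ↑│ │
│ ╶─┴─┘ │ ├───╴ │ ╶───┬─┘ │
│↳ → → ↓│↑│↓ ← ↲│↑ ← ↰│   │
├─────╴ │ ╵ ┌───┴───┐ ├─╴ │
│↓ ← ← ↲│↑ ↲│       │↑│↓ ↰│
│ ┌─────┴───┘ ┌───┐ │ ╵ ╷ │
│↓│↱ → → → ↓  │   │ │↑ ↲│↑│
│ │ ╶─┬───╴ ┌─┤ ╷ ╵ ├─┬─┘ │
│↓│↑ ↰│↓ ← ↲│ │ │   │ │↱ ↑│
│ └─┐ │ ┌───┤ ╵ └───┘ │ ┌─┤
│↳ ↓│↑│↓│↱ ↓│         │↑│ │
│ ╷ ╵ │ │ ╷ └───┐ ┌───┤ ╵ │
│ │↳ ↑│↓│↑│↳ → ↓│ │↱ ↓│↑ ↰│
│ └─┬─┤ │ ├───┐ │ │ ╷ └─┐ │
│   │ │↓│↑│   │↓│ │↑│↳ ↓│↑│
├─┐ ╵ │ ╵ │ ╷ │ └─┤ ├─╴ │ │
│ │   │↳ ↑│ │ │↳ ↓│↑│↓ ↲│↑│
│ └─╴ └───┴─┘ └─┐ ╵ │ ╶─┘ │
│               │↳ ↑│↳ → ↑│
└───────────────┴───┴─────┘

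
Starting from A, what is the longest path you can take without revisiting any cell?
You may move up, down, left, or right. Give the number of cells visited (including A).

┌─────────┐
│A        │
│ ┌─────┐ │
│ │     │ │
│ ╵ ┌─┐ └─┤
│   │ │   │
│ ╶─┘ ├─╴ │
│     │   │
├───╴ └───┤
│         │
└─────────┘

Finding longest simple path using DFS:
Start: (0, 0)
Longest path visits 11 cells
Path: A → down → down → right → up → right → right → down → right → down → left

Solution:

┌─────────┐
│A        │
│ ┌─────┐ │
│↓│↱ → ↓│ │
│ ╵ ┌─┐ └─┤
│↳ ↑│ │↳ ↓│
│ ╶─┘ ├─╴ │
│     │B ↲│
├───╴ └───┤
│         │
└─────────┘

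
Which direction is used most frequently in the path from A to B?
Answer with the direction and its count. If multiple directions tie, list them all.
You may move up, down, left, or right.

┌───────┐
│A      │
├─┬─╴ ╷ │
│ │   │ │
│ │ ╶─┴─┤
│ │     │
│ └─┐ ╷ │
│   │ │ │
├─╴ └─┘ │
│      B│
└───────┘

Directions: right, right, down, left, down, right, right, down, down
Counts: {'right': 4, 'down': 4, 'left': 1}
Most common: down and right (tied at 4 times each)

Solution:

┌───────┐
│A → ↓  │
├─┬─╴ ╷ │
│ │↓ ↲│ │
│ │ ╶─┴─┤
│ │↳ → ↓│
│ └─┐ ╷ │
│   │ │↓│
├─╴ └─┘ │
│      B│
└───────┘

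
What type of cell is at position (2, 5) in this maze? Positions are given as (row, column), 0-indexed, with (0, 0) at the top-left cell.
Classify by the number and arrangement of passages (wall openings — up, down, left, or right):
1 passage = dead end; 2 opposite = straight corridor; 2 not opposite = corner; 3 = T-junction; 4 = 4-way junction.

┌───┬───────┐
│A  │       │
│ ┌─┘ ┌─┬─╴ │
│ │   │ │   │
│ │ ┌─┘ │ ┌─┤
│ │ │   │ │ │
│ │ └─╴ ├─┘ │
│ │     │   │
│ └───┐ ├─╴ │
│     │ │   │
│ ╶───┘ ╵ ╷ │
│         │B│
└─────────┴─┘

Checking cell at (2, 5):
Number of passages: 1
Cell type: dead end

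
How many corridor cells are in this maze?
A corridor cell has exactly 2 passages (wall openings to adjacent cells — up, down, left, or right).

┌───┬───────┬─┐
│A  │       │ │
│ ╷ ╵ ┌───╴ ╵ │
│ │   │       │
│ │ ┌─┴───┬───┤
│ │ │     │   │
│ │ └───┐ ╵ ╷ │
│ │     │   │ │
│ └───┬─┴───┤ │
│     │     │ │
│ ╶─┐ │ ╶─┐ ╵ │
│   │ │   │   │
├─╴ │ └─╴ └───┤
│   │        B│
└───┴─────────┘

Counting cells with exactly 2 passages:
Total corridor cells: 39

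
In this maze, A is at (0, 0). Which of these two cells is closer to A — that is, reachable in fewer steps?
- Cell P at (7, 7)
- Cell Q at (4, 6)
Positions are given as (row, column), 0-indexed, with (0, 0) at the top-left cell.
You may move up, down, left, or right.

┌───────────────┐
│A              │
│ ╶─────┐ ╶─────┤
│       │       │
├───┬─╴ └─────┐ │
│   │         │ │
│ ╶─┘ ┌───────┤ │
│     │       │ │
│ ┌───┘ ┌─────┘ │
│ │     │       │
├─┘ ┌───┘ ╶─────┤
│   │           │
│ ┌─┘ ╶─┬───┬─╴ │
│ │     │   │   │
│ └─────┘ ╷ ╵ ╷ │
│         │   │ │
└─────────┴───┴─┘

Shortest path A → P at (7, 7): 20 steps
Shortest path A → Q at (4, 6): 12 steps

Q is closer (12 steps vs 20 steps).

Path to P:

┌───────────────┐
│A → → → ↓      │
│ ╶─────┐ ╶─────┤
│       │↳ → → ↓│
├───┬─╴ └─────┐ │
│   │         │↓│
│ ╶─┘ ┌───────┤ │
│     │       │↓│
│ ┌───┘ ┌─────┘ │
│ │     │↓ ← ← ↲│
├─┘ ┌───┘ ╶─────┤
│   │    ↳ → → ↓│
│ ┌─┘ ╶─┬───┬─╴ │
│ │     │   │  ↓│
│ └─────┘ ╷ ╵ ╷ │
│         │   │P│
└─────────┴───┴─┘

Path to Q:

┌───────────────┐
│A → → → ↓      │
│ ╶─────┐ ╶─────┤
│       │↳ → → ↓│
├───┬─╴ └─────┐ │
│   │         │↓│
│ ╶─┘ ┌───────┤ │
│     │       │↓│
│ ┌───┘ ┌─────┘ │
│ │     │    Q ↲│
├─┘ ┌───┘ ╶─────┤
│   │           │
│ ┌─┘ ╶─┬───┬─╴ │
│ │     │   │   │
│ └─────┘ ╷ ╵ ╷ │
│         │   │ │
└─────────┴───┴─┘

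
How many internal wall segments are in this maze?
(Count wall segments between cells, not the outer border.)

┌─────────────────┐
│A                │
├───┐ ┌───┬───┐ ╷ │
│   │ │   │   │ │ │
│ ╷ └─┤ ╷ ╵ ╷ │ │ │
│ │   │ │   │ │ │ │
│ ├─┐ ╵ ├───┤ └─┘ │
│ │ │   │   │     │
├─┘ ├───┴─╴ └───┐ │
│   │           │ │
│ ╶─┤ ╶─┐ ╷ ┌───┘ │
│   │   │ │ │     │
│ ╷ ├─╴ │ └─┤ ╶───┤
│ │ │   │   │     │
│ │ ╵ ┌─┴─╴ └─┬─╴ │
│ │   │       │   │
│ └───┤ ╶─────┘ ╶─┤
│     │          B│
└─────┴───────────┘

Counting internal wall segments:
Total internal walls: 64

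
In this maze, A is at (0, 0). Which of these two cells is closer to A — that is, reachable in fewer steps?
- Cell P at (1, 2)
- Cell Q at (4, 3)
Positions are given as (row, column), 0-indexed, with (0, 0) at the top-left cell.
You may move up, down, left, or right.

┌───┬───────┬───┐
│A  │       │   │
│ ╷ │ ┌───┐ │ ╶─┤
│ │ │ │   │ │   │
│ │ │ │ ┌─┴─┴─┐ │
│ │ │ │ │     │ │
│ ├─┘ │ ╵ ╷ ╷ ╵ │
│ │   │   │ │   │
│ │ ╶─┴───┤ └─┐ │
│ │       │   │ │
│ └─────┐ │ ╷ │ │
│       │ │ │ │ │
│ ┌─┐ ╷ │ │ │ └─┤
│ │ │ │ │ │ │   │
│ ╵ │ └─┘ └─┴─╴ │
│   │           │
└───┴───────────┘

Shortest path A → P at (1, 2): 21 steps
Shortest path A → Q at (4, 3): 15 steps

Q is closer (15 steps vs 21 steps).

Path to P:

┌───┬───────┬───┐
│A  │       │   │
│ ╷ │ ┌───┐ │ ╶─┤
│↓│ │P│   │ │   │
│ │ │ │ ┌─┴─┴─┐ │
│↓│ │↑│ │     │ │
│ ├─┘ │ ╵ ╷ ╷ ╵ │
│↓│↱ ↑│   │ │   │
│ │ ╶─┴───┤ └─┐ │
│↓│↑ ← ← ↰│   │ │
│ └─────┐ │ ╷ │ │
│↳ → ↓  │↑│ │ │ │
│ ┌─┐ ╷ │ │ │ └─┤
│ │ │↓│ │↑│ │   │
│ ╵ │ └─┘ └─┴─╴ │
│   │↳ → ↑      │
└───┴───────────┘

Path to Q:

┌───┬───────┬───┐
│A  │       │   │
│ ╷ │ ┌───┐ │ ╶─┤
│↓│ │ │   │ │   │
│ │ │ │ ┌─┴─┴─┐ │
│↓│ │ │ │     │ │
│ ├─┘ │ ╵ ╷ ╷ ╵ │
│↓│   │   │ │   │
│ │ ╶─┴───┤ └─┐ │
│↓│    Q ↰│   │ │
│ └─────┐ │ ╷ │ │
│↳ → ↓  │↑│ │ │ │
│ ┌─┐ ╷ │ │ │ └─┤
│ │ │↓│ │↑│ │   │
│ ╵ │ └─┘ └─┴─╴ │
│   │↳ → ↑      │
└───┴───────────┘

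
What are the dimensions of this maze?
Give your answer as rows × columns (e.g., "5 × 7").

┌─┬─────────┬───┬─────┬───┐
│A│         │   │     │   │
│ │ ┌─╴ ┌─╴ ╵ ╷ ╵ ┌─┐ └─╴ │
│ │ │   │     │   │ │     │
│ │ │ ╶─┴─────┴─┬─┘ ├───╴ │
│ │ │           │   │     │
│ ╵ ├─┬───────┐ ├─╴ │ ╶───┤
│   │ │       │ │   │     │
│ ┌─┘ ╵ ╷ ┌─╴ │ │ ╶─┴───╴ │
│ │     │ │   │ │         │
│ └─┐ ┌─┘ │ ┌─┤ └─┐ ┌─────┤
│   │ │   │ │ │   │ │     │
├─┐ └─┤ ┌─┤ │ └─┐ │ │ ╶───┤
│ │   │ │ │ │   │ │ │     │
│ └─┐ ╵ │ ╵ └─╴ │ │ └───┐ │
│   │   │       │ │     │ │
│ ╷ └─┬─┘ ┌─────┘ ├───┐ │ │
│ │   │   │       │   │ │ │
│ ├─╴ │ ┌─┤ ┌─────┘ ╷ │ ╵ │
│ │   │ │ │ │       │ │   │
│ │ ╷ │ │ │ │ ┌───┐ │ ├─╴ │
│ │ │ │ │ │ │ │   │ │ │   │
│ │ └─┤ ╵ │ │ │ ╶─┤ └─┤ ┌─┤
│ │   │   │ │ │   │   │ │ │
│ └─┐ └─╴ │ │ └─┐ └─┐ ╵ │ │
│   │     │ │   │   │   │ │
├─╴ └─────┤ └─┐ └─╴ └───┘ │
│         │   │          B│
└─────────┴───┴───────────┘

Counting the maze dimensions:
Rows (vertical): 14
Columns (horizontal): 13
Dimensions: 14 × 13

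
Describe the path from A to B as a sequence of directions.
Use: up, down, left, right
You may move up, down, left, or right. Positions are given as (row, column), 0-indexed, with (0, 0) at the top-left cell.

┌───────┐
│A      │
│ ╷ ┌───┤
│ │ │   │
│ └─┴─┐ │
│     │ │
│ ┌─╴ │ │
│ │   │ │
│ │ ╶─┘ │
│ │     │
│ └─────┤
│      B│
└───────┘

Finding the path and converting it to directions:
Path through cells: (0,0) → (1,0) → (2,0) → (3,0) → (4,0) → (5,0) → (5,1) → (5,2) → (5,3)
Directions: down, down, down, down, down, right, right, right

Solution:

┌───────┐
│A      │
│ ╷ ┌───┤
│↓│ │   │
│ └─┴─┐ │
│↓    │ │
│ ┌─╴ │ │
│↓│   │ │
│ │ ╶─┘ │
│↓│     │
│ └─────┤
│↳ → → B│
└───────┘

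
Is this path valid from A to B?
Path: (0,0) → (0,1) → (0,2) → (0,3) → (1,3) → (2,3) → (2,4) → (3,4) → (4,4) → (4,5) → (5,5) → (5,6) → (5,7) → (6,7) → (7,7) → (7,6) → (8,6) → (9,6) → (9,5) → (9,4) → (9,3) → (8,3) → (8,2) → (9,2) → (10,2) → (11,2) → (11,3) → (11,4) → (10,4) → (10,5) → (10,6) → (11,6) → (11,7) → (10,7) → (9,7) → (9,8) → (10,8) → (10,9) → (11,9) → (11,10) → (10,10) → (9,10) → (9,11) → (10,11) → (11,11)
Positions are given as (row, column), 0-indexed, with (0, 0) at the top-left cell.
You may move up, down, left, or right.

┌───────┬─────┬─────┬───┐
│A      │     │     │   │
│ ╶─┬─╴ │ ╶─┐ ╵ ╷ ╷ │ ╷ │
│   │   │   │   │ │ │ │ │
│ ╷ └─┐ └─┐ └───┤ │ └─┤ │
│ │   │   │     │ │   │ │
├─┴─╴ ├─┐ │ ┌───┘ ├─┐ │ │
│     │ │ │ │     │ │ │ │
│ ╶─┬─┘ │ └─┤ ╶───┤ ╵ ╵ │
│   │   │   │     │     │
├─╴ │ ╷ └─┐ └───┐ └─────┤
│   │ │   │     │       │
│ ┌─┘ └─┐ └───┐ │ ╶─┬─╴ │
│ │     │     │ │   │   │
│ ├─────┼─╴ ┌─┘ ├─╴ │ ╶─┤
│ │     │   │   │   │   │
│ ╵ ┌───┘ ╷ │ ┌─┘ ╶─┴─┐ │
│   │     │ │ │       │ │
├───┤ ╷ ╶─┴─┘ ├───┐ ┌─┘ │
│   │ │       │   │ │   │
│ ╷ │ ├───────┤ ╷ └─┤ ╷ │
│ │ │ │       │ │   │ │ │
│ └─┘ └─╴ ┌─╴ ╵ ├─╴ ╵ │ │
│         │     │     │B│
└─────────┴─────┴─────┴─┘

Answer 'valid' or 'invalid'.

Checking path validity:
Result: All consecutive moves are passable.

valid

Correct solution:

┌───────┬─────┬─────┬───┐
│A → → ↓│     │     │   │
│ ╶─┬─╴ │ ╶─┐ ╵ ╷ ╷ │ ╷ │
│   │  ↓│   │   │ │ │ │ │
│ ╷ └─┐ └─┐ └───┤ │ └─┤ │
│ │   │↳ ↓│     │ │   │ │
├─┴─╴ ├─┐ │ ┌───┘ ├─┐ │ │
│     │ │↓│ │     │ │ │ │
│ ╶─┬─┘ │ └─┤ ╶───┤ ╵ ╵ │
│   │   │↳ ↓│     │     │
├─╴ │ ╷ └─┐ └───┐ └─────┤
│   │ │   │↳ → ↓│       │
│ ┌─┘ └─┐ └───┐ │ ╶─┬─╴ │
│ │     │     │↓│   │   │
│ ├─────┼─╴ ┌─┘ ├─╴ │ ╶─┤
│ │     │   │↓ ↲│   │   │
│ ╵ ┌───┘ ╷ │ ┌─┘ ╶─┴─┐ │
│   │↓ ↰  │ │↓│       │ │
├───┤ ╷ ╶─┴─┘ ├───┐ ┌─┘ │
│   │↓│↑ ← ← ↲│↱ ↓│ │↱ ↓│
│ ╷ │ ├───────┤ ╷ └─┤ ╷ │
│ │ │↓│  ↱ → ↓│↑│↳ ↓│↑│↓│
│ └─┘ └─╴ ┌─╴ ╵ ├─╴ ╵ │ │
│    ↳ → ↑│  ↳ ↑│  ↳ ↑│B│
└─────────┴─────┴─────┴─┘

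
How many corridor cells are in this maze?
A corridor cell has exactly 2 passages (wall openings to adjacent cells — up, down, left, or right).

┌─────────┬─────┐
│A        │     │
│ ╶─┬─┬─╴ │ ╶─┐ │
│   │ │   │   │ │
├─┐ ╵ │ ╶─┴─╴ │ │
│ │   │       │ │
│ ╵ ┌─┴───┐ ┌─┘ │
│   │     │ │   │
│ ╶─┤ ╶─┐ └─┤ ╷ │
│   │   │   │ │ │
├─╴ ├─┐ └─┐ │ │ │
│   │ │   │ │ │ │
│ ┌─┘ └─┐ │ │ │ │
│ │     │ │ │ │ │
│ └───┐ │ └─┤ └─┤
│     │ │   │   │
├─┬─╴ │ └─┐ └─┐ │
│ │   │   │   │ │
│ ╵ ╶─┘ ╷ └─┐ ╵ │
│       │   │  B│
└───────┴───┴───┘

Counting cells with exactly 2 passages:
Total corridor cells: 64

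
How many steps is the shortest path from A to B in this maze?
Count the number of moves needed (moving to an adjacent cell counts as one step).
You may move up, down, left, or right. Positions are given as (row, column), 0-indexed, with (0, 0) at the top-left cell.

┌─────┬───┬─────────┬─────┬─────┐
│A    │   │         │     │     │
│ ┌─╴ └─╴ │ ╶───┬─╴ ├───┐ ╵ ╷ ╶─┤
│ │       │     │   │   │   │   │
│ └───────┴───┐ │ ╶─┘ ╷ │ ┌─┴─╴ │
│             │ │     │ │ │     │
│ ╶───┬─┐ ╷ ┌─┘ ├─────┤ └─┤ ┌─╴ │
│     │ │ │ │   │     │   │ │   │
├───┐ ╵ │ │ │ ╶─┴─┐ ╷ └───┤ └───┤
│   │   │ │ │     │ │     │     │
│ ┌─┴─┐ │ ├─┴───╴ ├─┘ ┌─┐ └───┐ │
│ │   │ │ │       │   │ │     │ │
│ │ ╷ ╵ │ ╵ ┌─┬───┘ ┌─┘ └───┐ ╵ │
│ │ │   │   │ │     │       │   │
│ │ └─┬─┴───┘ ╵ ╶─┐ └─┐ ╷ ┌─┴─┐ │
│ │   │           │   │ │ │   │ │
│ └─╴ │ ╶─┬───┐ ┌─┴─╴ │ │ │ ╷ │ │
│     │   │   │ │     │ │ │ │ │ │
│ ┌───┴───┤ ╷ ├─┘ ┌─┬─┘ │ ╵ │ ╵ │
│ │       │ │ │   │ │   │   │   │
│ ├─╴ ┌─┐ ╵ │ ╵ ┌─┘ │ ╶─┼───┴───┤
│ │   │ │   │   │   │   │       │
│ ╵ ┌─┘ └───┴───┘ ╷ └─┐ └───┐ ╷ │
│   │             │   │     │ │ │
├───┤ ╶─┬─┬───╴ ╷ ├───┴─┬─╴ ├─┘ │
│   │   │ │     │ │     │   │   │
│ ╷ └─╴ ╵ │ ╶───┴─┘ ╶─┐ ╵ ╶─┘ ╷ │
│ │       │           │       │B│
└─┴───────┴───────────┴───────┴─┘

Using BFS to find shortest path:
Start: (0, 0), End: (13, 15)
Path found:
(0,0) → (1,0) → (2,0) → (3,0) → (3,1) → (3,2) → (4,2) → (4,3) → (5,3) → (6,3) → (6,2) → (5,2) → (5,1) → (6,1) → (7,1) → (7,2) → (8,2) → (8,1) → (8,0) → (9,0) → (10,0) → (11,0) → (11,1) → (10,1) → (10,2) → (9,2) → (9,3) → (9,4) → (10,4) → (10,5) → (9,5) → (8,5) → (8,6) → (9,6) → (10,6) → (10,7) → (9,7) → (9,8) → (8,8) → (8,9) → (8,10) → (7,10) → (7,9) → (6,9) → (5,9) → (5,10) → (4,10) → (4,11) → (4,12) → (5,12) → (5,13) → (5,14) → (6,14) → (6,15) → (7,15) → (8,15) → (9,15) → (9,14) → (8,14) → (7,14) → (7,13) → (8,13) → (9,13) → (9,12) → (8,12) → (7,12) → (6,12) → (6,11) → (7,11) → (8,11) → (9,11) → (9,10) → (10,10) → (10,11) → (11,11) → (11,12) → (11,13) → (12,13) → (12,12) → (13,12) → (13,13) → (13,14) → (12,14) → (12,15) → (13,15)
Number of steps: 84

Solution:

┌─────┬───┬─────────┬─────┬─────┐
│A    │   │         │     │     │
│ ┌─╴ └─╴ │ ╶───┬─╴ ├───┐ ╵ ╷ ╶─┤
│↓│       │     │   │   │   │   │
│ └───────┴───┐ │ ╶─┘ ╷ │ ┌─┴─╴ │
│↓            │ │     │ │ │     │
│ ╶───┬─┐ ╷ ┌─┘ ├─────┤ └─┤ ┌─╴ │
│↳ → ↓│ │ │ │   │     │   │ │   │
├───┐ ╵ │ │ │ ╶─┴─┐ ╷ └───┤ └───┤
│   │↳ ↓│ │ │     │ │↱ → ↓│     │
│ ┌─┴─┐ │ ├─┴───╴ ├─┘ ┌─┐ └───┐ │
│ │↓ ↰│↓│ │       │↱ ↑│ │↳ → ↓│ │
│ │ ╷ ╵ │ ╵ ┌─┬───┘ ┌─┘ └───┐ ╵ │
│ │↓│↑ ↲│   │ │    ↑│  ↓ ↰  │↳ ↓│
│ │ └─┬─┴───┘ ╵ ╶─┐ └─┐ ╷ ┌─┴─┐ │
│ │↳ ↓│           │↑ ↰│↓│↑│↓ ↰│↓│
│ └─╴ │ ╶─┬───┐ ┌─┴─╴ │ │ │ ╷ │ │
│↓ ← ↲│   │↱ ↓│ │↱ → ↑│↓│↑│↓│↑│↓│
│ ┌───┴───┤ ╷ ├─┘ ┌─┬─┘ │ ╵ │ ╵ │
│↓│  ↱ → ↓│↑│↓│↱ ↑│ │↓ ↲│↑ ↲│↑ ↲│
│ ├─╴ ┌─┐ ╵ │ ╵ ┌─┘ │ ╶─┼───┴───┤
│↓│↱ ↑│ │↳ ↑│↳ ↑│   │↳ ↓│       │
│ ╵ ┌─┘ └───┴───┘ ╷ └─┐ └───┐ ╷ │
│↳ ↑│             │   │↳ → ↓│ │ │
├───┤ ╶─┬─┬───╴ ╷ ├───┴─┬─╴ ├─┘ │
│   │   │ │     │ │     │↓ ↲│↱ ↓│
│ ╷ └─╴ ╵ │ ╶───┴─┘ ╶─┐ ╵ ╶─┘ ╷ │
│ │       │           │  ↳ → ↑│B│
└─┴───────┴───────────┴───────┴─┘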